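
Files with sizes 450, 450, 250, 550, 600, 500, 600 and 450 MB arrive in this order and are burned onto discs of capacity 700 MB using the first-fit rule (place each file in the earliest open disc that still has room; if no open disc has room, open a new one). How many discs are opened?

7

  450 → disc 1 (new)  [load 450/700]
  450 → disc 2 (new)  [load 450/700]
  250 → disc 1  [load 700/700]
  550 → disc 3 (new)  [load 550/700]
  600 → disc 4 (new)  [load 600/700]
  500 → disc 5 (new)  [load 500/700]
  600 → disc 6 (new)  [load 600/700]
  450 → disc 7 (new)  [load 450/700]
7 discs opened.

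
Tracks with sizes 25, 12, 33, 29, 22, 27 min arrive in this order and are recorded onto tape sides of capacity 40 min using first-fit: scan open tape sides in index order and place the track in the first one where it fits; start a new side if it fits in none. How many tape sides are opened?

5

  25 → side 1 (new)  [load 25/40]
  12 → side 1  [load 37/40]
  33 → side 2 (new)  [load 33/40]
  29 → side 3 (new)  [load 29/40]
  22 → side 4 (new)  [load 22/40]
  27 → side 5 (new)  [load 27/40]
5 tape sides opened.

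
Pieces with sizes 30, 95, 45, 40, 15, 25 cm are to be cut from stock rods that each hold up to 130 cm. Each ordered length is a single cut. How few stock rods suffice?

2

Total = 95 + 45 + 40 + 30 + 25 + 15 = 250 cm.
Lower bound: ⌈250/130⌉ = 2 stock rods.
A packing using 2 stock rods:
  stock rod 1: 95 + 30 = 125
  stock rod 2: 45 + 40 + 25 + 15 = 125
This matches the lower bound, so 2 is optimal.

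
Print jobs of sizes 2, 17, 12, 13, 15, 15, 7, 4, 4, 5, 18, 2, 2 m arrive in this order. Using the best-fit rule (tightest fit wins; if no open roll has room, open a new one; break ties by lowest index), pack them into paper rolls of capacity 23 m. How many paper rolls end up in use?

  2 → roll 1 (new)  [load 2/23]
  17 → roll 1  [load 19/23]
  12 → roll 2 (new)  [load 12/23]
  13 → roll 3 (new)  [load 13/23]
  15 → roll 4 (new)  [load 15/23]
  15 → roll 5 (new)  [load 15/23]
  7 → roll 4  [load 22/23]
  4 → roll 1  [load 23/23]
  4 → roll 5  [load 19/23]
  5 → roll 3  [load 18/23]
  18 → roll 6 (new)  [load 18/23]
  2 → roll 5  [load 21/23]
  2 → roll 5  [load 23/23]
6 paper rolls opened.

6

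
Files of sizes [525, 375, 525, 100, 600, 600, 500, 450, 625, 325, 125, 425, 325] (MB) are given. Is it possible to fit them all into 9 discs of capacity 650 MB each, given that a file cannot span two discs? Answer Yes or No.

No

Total = 5500 MB; ⌈5500/650⌉ = 9.
The bound of 9 does not rule out 9, but exhaustive search shows no assignment into 9 discs of capacity 650 MB exists — the minimum is 10.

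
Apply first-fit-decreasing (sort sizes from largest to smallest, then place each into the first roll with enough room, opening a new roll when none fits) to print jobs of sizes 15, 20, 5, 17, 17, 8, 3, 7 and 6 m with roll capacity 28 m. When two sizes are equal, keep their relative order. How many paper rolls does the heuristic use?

4

Sorted descending: 20, 17, 17, 15, 8, 7, 6, 5, 3.
  20 → roll 1 (new)  [load 20/28]
  17 → roll 2 (new)  [load 17/28]
  17 → roll 3 (new)  [load 17/28]
  15 → roll 4 (new)  [load 15/28]
  8 → roll 1  [load 28/28]
  7 → roll 2  [load 24/28]
  6 → roll 3  [load 23/28]
  5 → roll 3  [load 28/28]
  3 → roll 2  [load 27/28]
4 paper rolls opened.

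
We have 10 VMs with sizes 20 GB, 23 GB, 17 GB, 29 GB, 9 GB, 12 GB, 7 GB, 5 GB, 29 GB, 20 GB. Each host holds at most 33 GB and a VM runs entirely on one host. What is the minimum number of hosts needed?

6

Total = 29 + 29 + 23 + 20 + 20 + 17 + 12 + 9 + 7 + 5 = 171 GB.
Lower bound: ⌈171/33⌉ = 6 hosts.
A packing using 6 hosts:
  host 1: 29 = 29
  host 2: 29 = 29
  host 3: 23 + 9 = 32
  host 4: 20 + 12 = 32
  host 5: 20 + 7 + 5 = 32
  host 6: 17 = 17
This matches the lower bound, so 6 is optimal.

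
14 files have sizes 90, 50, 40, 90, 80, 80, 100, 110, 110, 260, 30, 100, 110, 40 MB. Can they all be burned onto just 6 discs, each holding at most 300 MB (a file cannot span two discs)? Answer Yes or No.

Yes

A valid assignment using 5 discs:
  disc 1: 260 + 40 = 300
  disc 2: 110 + 110 + 80 = 300
  disc 3: 110 + 100 + 90 = 300
  disc 4: 100 + 90 + 80 + 30 = 300
  disc 5: 50 + 40 = 90
That uses only 5 ≤ 6, so 6 discs are enough.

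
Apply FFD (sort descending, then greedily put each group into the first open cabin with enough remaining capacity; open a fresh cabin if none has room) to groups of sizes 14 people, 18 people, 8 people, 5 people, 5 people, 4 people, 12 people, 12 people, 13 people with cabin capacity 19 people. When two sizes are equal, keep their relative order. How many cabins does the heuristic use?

6

Sorted descending: 18, 14, 13, 12, 12, 8, 5, 5, 4.
  18 → cabin 1 (new)  [load 18/19]
  14 → cabin 2 (new)  [load 14/19]
  13 → cabin 3 (new)  [load 13/19]
  12 → cabin 4 (new)  [load 12/19]
  12 → cabin 5 (new)  [load 12/19]
  8 → cabin 6 (new)  [load 8/19]
  5 → cabin 2  [load 19/19]
  5 → cabin 3  [load 18/19]
  4 → cabin 4  [load 16/19]
6 cabins opened.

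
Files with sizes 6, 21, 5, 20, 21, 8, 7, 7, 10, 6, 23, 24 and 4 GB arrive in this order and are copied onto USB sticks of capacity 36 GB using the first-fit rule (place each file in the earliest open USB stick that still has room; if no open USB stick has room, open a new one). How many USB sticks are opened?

  6 → USB stick 1 (new)  [load 6/36]
  21 → USB stick 1  [load 27/36]
  5 → USB stick 1  [load 32/36]
  20 → USB stick 2 (new)  [load 20/36]
  21 → USB stick 3 (new)  [load 21/36]
  8 → USB stick 2  [load 28/36]
  7 → USB stick 2  [load 35/36]
  7 → USB stick 3  [load 28/36]
  10 → USB stick 4 (new)  [load 10/36]
  6 → USB stick 3  [load 34/36]
  23 → USB stick 4  [load 33/36]
  24 → USB stick 5 (new)  [load 24/36]
  4 → USB stick 1  [load 36/36]
5 USB sticks opened.

5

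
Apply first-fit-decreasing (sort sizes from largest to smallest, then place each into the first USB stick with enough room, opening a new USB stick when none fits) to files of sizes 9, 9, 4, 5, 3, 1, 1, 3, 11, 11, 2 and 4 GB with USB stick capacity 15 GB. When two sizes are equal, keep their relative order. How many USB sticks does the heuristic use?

Sorted descending: 11, 11, 9, 9, 5, 4, 4, 3, 3, 2, 1, 1.
  11 → USB stick 1 (new)  [load 11/15]
  11 → USB stick 2 (new)  [load 11/15]
  9 → USB stick 3 (new)  [load 9/15]
  9 → USB stick 4 (new)  [load 9/15]
  5 → USB stick 3  [load 14/15]
  4 → USB stick 1  [load 15/15]
  4 → USB stick 2  [load 15/15]
  3 → USB stick 4  [load 12/15]
  3 → USB stick 4  [load 15/15]
  2 → USB stick 5 (new)  [load 2/15]
  1 → USB stick 3  [load 15/15]
  1 → USB stick 5  [load 3/15]
5 USB sticks opened.

5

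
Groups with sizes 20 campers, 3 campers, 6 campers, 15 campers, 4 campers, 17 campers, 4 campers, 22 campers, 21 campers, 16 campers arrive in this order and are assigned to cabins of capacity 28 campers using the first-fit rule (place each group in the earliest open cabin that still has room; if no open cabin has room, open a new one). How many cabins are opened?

6

  20 → cabin 1 (new)  [load 20/28]
  3 → cabin 1  [load 23/28]
  6 → cabin 2 (new)  [load 6/28]
  15 → cabin 2  [load 21/28]
  4 → cabin 1  [load 27/28]
  17 → cabin 3 (new)  [load 17/28]
  4 → cabin 2  [load 25/28]
  22 → cabin 4 (new)  [load 22/28]
  21 → cabin 5 (new)  [load 21/28]
  16 → cabin 6 (new)  [load 16/28]
6 cabins opened.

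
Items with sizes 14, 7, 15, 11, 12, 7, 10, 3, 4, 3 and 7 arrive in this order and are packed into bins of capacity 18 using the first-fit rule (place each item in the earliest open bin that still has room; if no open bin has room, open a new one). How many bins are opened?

6

  14 → bin 1 (new)  [load 14/18]
  7 → bin 2 (new)  [load 7/18]
  15 → bin 3 (new)  [load 15/18]
  11 → bin 2  [load 18/18]
  12 → bin 4 (new)  [load 12/18]
  7 → bin 5 (new)  [load 7/18]
  10 → bin 5  [load 17/18]
  3 → bin 1  [load 17/18]
  4 → bin 4  [load 16/18]
  3 → bin 3  [load 18/18]
  7 → bin 6 (new)  [load 7/18]
6 bins opened.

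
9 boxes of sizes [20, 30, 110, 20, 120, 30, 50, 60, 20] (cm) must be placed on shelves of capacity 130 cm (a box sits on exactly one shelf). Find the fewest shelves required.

4

Total = 120 + 110 + 60 + 50 + 30 + 30 + 20 + 20 + 20 = 460 cm.
Lower bound: ⌈460/130⌉ = 4 shelves.
A packing using 4 shelves:
  shelf 1: 120 = 120
  shelf 2: 110 + 20 = 130
  shelf 3: 60 + 50 + 20 = 130
  shelf 4: 30 + 30 + 20 = 80
This matches the lower bound, so 4 is optimal.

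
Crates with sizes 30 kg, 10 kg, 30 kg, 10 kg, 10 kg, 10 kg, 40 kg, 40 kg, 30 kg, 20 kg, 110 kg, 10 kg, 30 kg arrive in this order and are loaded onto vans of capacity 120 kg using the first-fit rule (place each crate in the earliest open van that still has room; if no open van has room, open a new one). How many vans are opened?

  30 → van 1 (new)  [load 30/120]
  10 → van 1  [load 40/120]
  30 → van 1  [load 70/120]
  10 → van 1  [load 80/120]
  10 → van 1  [load 90/120]
  10 → van 1  [load 100/120]
  40 → van 2 (new)  [load 40/120]
  40 → van 2  [load 80/120]
  30 → van 2  [load 110/120]
  20 → van 1  [load 120/120]
  110 → van 3 (new)  [load 110/120]
  10 → van 2  [load 120/120]
  30 → van 4 (new)  [load 30/120]
4 vans opened.

4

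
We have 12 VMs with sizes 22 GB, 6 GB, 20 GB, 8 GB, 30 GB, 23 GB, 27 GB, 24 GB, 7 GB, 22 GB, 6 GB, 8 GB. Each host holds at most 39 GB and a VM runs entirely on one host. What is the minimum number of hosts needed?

Total = 30 + 27 + 24 + 23 + 22 + 22 + 20 + 8 + 8 + 7 + 6 + 6 = 203 GB.
Lower bound: ⌈203/39⌉ = 6 hosts.
Also, 7 VMs each exceed 39/2 GB, and no two of those can share a host, so at least 7 hosts are needed.
A packing using 7 hosts:
  host 1: 30 + 8 = 38
  host 2: 27 + 8 = 35
  host 3: 24 + 7 + 6 = 37
  host 4: 23 + 6 = 29
  host 5: 22 = 22
  host 6: 22 = 22
  host 7: 20 = 20
This matches the lower bound, so 7 is optimal.

7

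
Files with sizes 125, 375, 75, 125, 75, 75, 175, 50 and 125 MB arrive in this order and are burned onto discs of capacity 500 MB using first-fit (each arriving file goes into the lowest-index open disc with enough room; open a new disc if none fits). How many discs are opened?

3

  125 → disc 1 (new)  [load 125/500]
  375 → disc 1  [load 500/500]
  75 → disc 2 (new)  [load 75/500]
  125 → disc 2  [load 200/500]
  75 → disc 2  [load 275/500]
  75 → disc 2  [load 350/500]
  175 → disc 3 (new)  [load 175/500]
  50 → disc 2  [load 400/500]
  125 → disc 3  [load 300/500]
3 discs opened.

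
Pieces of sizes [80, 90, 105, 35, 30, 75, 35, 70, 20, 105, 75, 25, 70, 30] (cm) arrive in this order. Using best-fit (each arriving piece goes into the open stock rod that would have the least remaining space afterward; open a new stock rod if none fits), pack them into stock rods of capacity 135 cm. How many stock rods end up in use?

8

  80 → stock rod 1 (new)  [load 80/135]
  90 → stock rod 2 (new)  [load 90/135]
  105 → stock rod 3 (new)  [load 105/135]
  35 → stock rod 2  [load 125/135]
  30 → stock rod 3  [load 135/135]
  75 → stock rod 4 (new)  [load 75/135]
  35 → stock rod 1  [load 115/135]
  70 → stock rod 5 (new)  [load 70/135]
  20 → stock rod 1  [load 135/135]
  105 → stock rod 6 (new)  [load 105/135]
  75 → stock rod 7 (new)  [load 75/135]
  25 → stock rod 6  [load 130/135]
  70 → stock rod 8 (new)  [load 70/135]
  30 → stock rod 4  [load 105/135]
8 stock rods opened.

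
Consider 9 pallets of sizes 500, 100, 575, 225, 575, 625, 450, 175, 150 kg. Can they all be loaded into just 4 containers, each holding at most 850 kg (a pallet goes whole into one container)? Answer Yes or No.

No

Total = 3375 kg; ⌈3375/850⌉ = 4.
5 pallets each exceed half the capacity and cannot share a container, forcing at least 5 containers.
At least 5 containers are required, but only 4 are allowed.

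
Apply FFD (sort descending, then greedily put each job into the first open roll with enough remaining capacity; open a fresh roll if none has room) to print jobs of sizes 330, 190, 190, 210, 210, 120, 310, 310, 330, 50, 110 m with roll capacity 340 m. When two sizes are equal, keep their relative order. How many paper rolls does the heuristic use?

8

Sorted descending: 330, 330, 310, 310, 210, 210, 190, 190, 120, 110, 50.
  330 → roll 1 (new)  [load 330/340]
  330 → roll 2 (new)  [load 330/340]
  310 → roll 3 (new)  [load 310/340]
  310 → roll 4 (new)  [load 310/340]
  210 → roll 5 (new)  [load 210/340]
  210 → roll 6 (new)  [load 210/340]
  190 → roll 7 (new)  [load 190/340]
  190 → roll 8 (new)  [load 190/340]
  120 → roll 5  [load 330/340]
  110 → roll 6  [load 320/340]
  50 → roll 7  [load 240/340]
8 paper rolls opened.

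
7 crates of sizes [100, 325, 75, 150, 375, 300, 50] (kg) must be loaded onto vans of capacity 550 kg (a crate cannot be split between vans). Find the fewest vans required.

3

Total = 375 + 325 + 300 + 150 + 100 + 75 + 50 = 1375 kg.
Lower bound: ⌈1375/550⌉ = 3 vans.
A packing using 3 vans:
  van 1: 375 + 150 = 525
  van 2: 325 + 100 + 75 + 50 = 550
  van 3: 300 = 300
This matches the lower bound, so 3 is optimal.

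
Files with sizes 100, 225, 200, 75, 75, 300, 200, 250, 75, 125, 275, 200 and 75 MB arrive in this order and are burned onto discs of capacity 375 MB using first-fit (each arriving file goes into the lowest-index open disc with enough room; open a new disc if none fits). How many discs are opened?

  100 → disc 1 (new)  [load 100/375]
  225 → disc 1  [load 325/375]
  200 → disc 2 (new)  [load 200/375]
  75 → disc 2  [load 275/375]
  75 → disc 2  [load 350/375]
  300 → disc 3 (new)  [load 300/375]
  200 → disc 4 (new)  [load 200/375]
  250 → disc 5 (new)  [load 250/375]
  75 → disc 3  [load 375/375]
  125 → disc 4  [load 325/375]
  275 → disc 6 (new)  [load 275/375]
  200 → disc 7 (new)  [load 200/375]
  75 → disc 5  [load 325/375]
7 discs opened.

7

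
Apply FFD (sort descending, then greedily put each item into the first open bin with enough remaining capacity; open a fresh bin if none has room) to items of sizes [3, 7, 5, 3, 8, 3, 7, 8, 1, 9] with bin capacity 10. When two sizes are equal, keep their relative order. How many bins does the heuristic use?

6

Sorted descending: 9, 8, 8, 7, 7, 5, 3, 3, 3, 1.
  9 → bin 1 (new)  [load 9/10]
  8 → bin 2 (new)  [load 8/10]
  8 → bin 3 (new)  [load 8/10]
  7 → bin 4 (new)  [load 7/10]
  7 → bin 5 (new)  [load 7/10]
  5 → bin 6 (new)  [load 5/10]
  3 → bin 4  [load 10/10]
  3 → bin 5  [load 10/10]
  3 → bin 6  [load 8/10]
  1 → bin 1  [load 10/10]
6 bins opened.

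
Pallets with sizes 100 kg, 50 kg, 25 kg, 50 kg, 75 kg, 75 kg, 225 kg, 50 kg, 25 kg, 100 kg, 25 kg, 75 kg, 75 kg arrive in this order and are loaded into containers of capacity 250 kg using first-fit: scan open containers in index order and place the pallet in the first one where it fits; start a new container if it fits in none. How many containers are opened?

  100 → container 1 (new)  [load 100/250]
  50 → container 1  [load 150/250]
  25 → container 1  [load 175/250]
  50 → container 1  [load 225/250]
  75 → container 2 (new)  [load 75/250]
  75 → container 2  [load 150/250]
  225 → container 3 (new)  [load 225/250]
  50 → container 2  [load 200/250]
  25 → container 1  [load 250/250]
  100 → container 4 (new)  [load 100/250]
  25 → container 2  [load 225/250]
  75 → container 4  [load 175/250]
  75 → container 4  [load 250/250]
4 containers opened.

4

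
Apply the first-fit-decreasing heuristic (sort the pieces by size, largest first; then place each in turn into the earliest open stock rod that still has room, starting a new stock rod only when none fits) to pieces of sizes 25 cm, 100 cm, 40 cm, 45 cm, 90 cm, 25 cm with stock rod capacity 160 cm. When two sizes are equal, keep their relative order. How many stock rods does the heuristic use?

Sorted descending: 100, 90, 45, 40, 25, 25.
  100 → stock rod 1 (new)  [load 100/160]
  90 → stock rod 2 (new)  [load 90/160]
  45 → stock rod 1  [load 145/160]
  40 → stock rod 2  [load 130/160]
  25 → stock rod 2  [load 155/160]
  25 → stock rod 3 (new)  [load 25/160]
3 stock rods opened.

3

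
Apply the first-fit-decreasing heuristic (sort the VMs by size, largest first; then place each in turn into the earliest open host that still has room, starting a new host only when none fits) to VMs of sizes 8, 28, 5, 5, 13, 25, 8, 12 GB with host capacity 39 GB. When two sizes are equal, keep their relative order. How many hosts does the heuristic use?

Sorted descending: 28, 25, 13, 12, 8, 8, 5, 5.
  28 → host 1 (new)  [load 28/39]
  25 → host 2 (new)  [load 25/39]
  13 → host 2  [load 38/39]
  12 → host 3 (new)  [load 12/39]
  8 → host 1  [load 36/39]
  8 → host 3  [load 20/39]
  5 → host 3  [load 25/39]
  5 → host 3  [load 30/39]
3 hosts opened.

3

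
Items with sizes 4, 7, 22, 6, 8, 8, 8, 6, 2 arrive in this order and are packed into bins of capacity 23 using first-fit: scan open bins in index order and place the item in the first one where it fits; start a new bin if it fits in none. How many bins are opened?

  4 → bin 1 (new)  [load 4/23]
  7 → bin 1  [load 11/23]
  22 → bin 2 (new)  [load 22/23]
  6 → bin 1  [load 17/23]
  8 → bin 3 (new)  [load 8/23]
  8 → bin 3  [load 16/23]
  8 → bin 4 (new)  [load 8/23]
  6 → bin 1  [load 23/23]
  2 → bin 3  [load 18/23]
4 bins opened.

4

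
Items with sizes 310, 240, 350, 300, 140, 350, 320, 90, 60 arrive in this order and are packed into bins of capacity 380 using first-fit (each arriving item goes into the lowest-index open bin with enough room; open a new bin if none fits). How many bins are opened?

  310 → bin 1 (new)  [load 310/380]
  240 → bin 2 (new)  [load 240/380]
  350 → bin 3 (new)  [load 350/380]
  300 → bin 4 (new)  [load 300/380]
  140 → bin 2  [load 380/380]
  350 → bin 5 (new)  [load 350/380]
  320 → bin 6 (new)  [load 320/380]
  90 → bin 7 (new)  [load 90/380]
  60 → bin 1  [load 370/380]
7 bins opened.

7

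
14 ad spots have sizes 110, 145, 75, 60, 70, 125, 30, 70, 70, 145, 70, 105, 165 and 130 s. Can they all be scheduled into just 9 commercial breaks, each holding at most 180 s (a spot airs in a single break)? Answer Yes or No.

Yes

A valid assignment using 9 commercial breaks:
  break 1: 165 = 165
  break 2: 145 + 30 = 175
  break 3: 145 = 145
  break 4: 130 = 130
  break 5: 125 = 125
  break 6: 110 + 70 = 180
  break 7: 105 + 75 = 180
  break 8: 70 + 70 = 140
  break 9: 70 + 60 = 130
Every load is within 180 s, so 9 commercial breaks suffice.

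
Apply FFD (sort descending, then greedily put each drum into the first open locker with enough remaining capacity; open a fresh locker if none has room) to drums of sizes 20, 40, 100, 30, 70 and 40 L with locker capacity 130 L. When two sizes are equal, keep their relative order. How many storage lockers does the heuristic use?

3

Sorted descending: 100, 70, 40, 40, 30, 20.
  100 → locker 1 (new)  [load 100/130]
  70 → locker 2 (new)  [load 70/130]
  40 → locker 2  [load 110/130]
  40 → locker 3 (new)  [load 40/130]
  30 → locker 1  [load 130/130]
  20 → locker 2  [load 130/130]
3 storage lockers opened.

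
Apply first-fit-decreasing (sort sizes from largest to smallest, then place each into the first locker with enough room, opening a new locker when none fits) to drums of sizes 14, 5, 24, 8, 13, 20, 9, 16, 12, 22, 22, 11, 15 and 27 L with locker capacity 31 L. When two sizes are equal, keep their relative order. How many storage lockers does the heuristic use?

Sorted descending: 27, 24, 22, 22, 20, 16, 15, 14, 13, 12, 11, 9, 8, 5.
  27 → locker 1 (new)  [load 27/31]
  24 → locker 2 (new)  [load 24/31]
  22 → locker 3 (new)  [load 22/31]
  22 → locker 4 (new)  [load 22/31]
  20 → locker 5 (new)  [load 20/31]
  16 → locker 6 (new)  [load 16/31]
  15 → locker 6  [load 31/31]
  14 → locker 7 (new)  [load 14/31]
  13 → locker 7  [load 27/31]
  12 → locker 8 (new)  [load 12/31]
  11 → locker 5  [load 31/31]
  9 → locker 3  [load 31/31]
  8 → locker 4  [load 30/31]
  5 → locker 2  [load 29/31]
8 storage lockers opened.

8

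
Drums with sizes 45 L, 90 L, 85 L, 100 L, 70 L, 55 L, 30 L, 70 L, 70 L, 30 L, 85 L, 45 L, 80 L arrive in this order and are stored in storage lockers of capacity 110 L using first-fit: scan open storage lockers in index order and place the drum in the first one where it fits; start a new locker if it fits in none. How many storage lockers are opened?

10

  45 → locker 1 (new)  [load 45/110]
  90 → locker 2 (new)  [load 90/110]
  85 → locker 3 (new)  [load 85/110]
  100 → locker 4 (new)  [load 100/110]
  70 → locker 5 (new)  [load 70/110]
  55 → locker 1  [load 100/110]
  30 → locker 5  [load 100/110]
  70 → locker 6 (new)  [load 70/110]
  70 → locker 7 (new)  [load 70/110]
  30 → locker 6  [load 100/110]
  85 → locker 8 (new)  [load 85/110]
  45 → locker 9 (new)  [load 45/110]
  80 → locker 10 (new)  [load 80/110]
10 storage lockers opened.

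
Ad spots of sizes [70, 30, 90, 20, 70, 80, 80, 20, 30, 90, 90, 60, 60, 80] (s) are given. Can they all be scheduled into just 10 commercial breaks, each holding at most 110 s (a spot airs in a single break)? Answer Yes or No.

A valid assignment using 10 commercial breaks:
  break 1: 90 + 20 = 110
  break 2: 90 + 20 = 110
  break 3: 90 = 90
  break 4: 80 + 30 = 110
  break 5: 80 + 30 = 110
  break 6: 80 = 80
  break 7: 70 = 70
  break 8: 70 = 70
  break 9: 60 = 60
  break 10: 60 = 60
Every load is within 110 s, so 10 commercial breaks suffice.

Yes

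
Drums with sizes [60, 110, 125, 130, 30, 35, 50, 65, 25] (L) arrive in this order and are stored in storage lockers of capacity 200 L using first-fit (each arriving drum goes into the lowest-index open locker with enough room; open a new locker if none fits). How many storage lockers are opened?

4

  60 → locker 1 (new)  [load 60/200]
  110 → locker 1  [load 170/200]
  125 → locker 2 (new)  [load 125/200]
  130 → locker 3 (new)  [load 130/200]
  30 → locker 1  [load 200/200]
  35 → locker 2  [load 160/200]
  50 → locker 3  [load 180/200]
  65 → locker 4 (new)  [load 65/200]
  25 → locker 2  [load 185/200]
4 storage lockers opened.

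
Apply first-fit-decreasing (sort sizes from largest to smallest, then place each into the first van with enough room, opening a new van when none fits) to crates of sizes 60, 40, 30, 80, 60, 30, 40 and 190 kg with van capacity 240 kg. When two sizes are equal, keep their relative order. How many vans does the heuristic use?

Sorted descending: 190, 80, 60, 60, 40, 40, 30, 30.
  190 → van 1 (new)  [load 190/240]
  80 → van 2 (new)  [load 80/240]
  60 → van 2  [load 140/240]
  60 → van 2  [load 200/240]
  40 → van 1  [load 230/240]
  40 → van 2  [load 240/240]
  30 → van 3 (new)  [load 30/240]
  30 → van 3  [load 60/240]
3 vans opened.

3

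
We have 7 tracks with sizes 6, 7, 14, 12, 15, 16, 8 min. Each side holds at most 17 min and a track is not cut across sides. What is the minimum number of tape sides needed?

Total = 16 + 15 + 14 + 12 + 8 + 7 + 6 = 78 min.
Lower bound: ⌈78/17⌉ = 5 tape sides.
A packing using 6 tape sides:
  side 1: 16 = 16
  side 2: 15 = 15
  side 3: 14 = 14
  side 4: 12 = 12
  side 5: 8 + 7 = 15
  side 6: 6 = 6
No arrangement into 5 tape sides stays within capacity, so 6 is optimal.

6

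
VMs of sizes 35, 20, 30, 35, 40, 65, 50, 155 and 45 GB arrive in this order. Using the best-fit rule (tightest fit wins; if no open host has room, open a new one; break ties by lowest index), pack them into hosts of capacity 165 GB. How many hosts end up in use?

  35 → host 1 (new)  [load 35/165]
  20 → host 1  [load 55/165]
  30 → host 1  [load 85/165]
  35 → host 1  [load 120/165]
  40 → host 1  [load 160/165]
  65 → host 2 (new)  [load 65/165]
  50 → host 2  [load 115/165]
  155 → host 3 (new)  [load 155/165]
  45 → host 2  [load 160/165]
3 hosts opened.

3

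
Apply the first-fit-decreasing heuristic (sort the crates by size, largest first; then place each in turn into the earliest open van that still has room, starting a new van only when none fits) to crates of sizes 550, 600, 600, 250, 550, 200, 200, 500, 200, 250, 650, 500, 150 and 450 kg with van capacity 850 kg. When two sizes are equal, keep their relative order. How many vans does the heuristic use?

Sorted descending: 650, 600, 600, 550, 550, 500, 500, 450, 250, 250, 200, 200, 200, 150.
  650 → van 1 (new)  [load 650/850]
  600 → van 2 (new)  [load 600/850]
  600 → van 3 (new)  [load 600/850]
  550 → van 4 (new)  [load 550/850]
  550 → van 5 (new)  [load 550/850]
  500 → van 6 (new)  [load 500/850]
  500 → van 7 (new)  [load 500/850]
  450 → van 8 (new)  [load 450/850]
  250 → van 2  [load 850/850]
  250 → van 3  [load 850/850]
  200 → van 1  [load 850/850]
  200 → van 4  [load 750/850]
  200 → van 5  [load 750/850]
  150 → van 6  [load 650/850]
8 vans opened.

8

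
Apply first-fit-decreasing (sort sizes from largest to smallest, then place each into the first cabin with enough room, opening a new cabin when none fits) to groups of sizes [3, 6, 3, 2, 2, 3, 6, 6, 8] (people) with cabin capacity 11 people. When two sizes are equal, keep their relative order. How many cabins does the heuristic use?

Sorted descending: 8, 6, 6, 6, 3, 3, 3, 2, 2.
  8 → cabin 1 (new)  [load 8/11]
  6 → cabin 2 (new)  [load 6/11]
  6 → cabin 3 (new)  [load 6/11]
  6 → cabin 4 (new)  [load 6/11]
  3 → cabin 1  [load 11/11]
  3 → cabin 2  [load 9/11]
  3 → cabin 3  [load 9/11]
  2 → cabin 2  [load 11/11]
  2 → cabin 3  [load 11/11]
4 cabins opened.

4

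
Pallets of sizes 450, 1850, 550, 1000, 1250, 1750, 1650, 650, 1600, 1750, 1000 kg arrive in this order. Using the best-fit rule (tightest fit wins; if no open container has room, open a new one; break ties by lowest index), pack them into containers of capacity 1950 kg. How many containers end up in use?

9

  450 → container 1 (new)  [load 450/1950]
  1850 → container 2 (new)  [load 1850/1950]
  550 → container 1  [load 1000/1950]
  1000 → container 3 (new)  [load 1000/1950]
  1250 → container 4 (new)  [load 1250/1950]
  1750 → container 5 (new)  [load 1750/1950]
  1650 → container 6 (new)  [load 1650/1950]
  650 → container 4  [load 1900/1950]
  1600 → container 7 (new)  [load 1600/1950]
  1750 → container 8 (new)  [load 1750/1950]
  1000 → container 9 (new)  [load 1000/1950]
9 containers opened.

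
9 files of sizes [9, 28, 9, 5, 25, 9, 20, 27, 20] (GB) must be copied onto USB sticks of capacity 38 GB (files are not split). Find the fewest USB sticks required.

Total = 28 + 27 + 25 + 20 + 20 + 9 + 9 + 9 + 5 = 152 GB.
Lower bound: ⌈152/38⌉ = 4 USB sticks.
Also, 5 files each exceed 19 GB, and no two of those can share a USB stick, so at least 5 USB sticks are needed.
A packing using 5 USB sticks:
  USB stick 1: 28 + 9 = 37
  USB stick 2: 27 + 9 = 36
  USB stick 3: 25 + 9 = 34
  USB stick 4: 20 + 5 = 25
  USB stick 5: 20 = 20
This matches the lower bound, so 5 is optimal.

5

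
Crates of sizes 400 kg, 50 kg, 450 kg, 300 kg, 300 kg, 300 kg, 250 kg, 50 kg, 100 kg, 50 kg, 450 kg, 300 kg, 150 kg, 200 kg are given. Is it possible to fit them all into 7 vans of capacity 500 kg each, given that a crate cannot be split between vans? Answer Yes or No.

No

Total = 3350 kg; ⌈3350/500⌉ = 7.
The bound of 7 does not rule out 7, but exhaustive search shows no assignment into 7 vans of capacity 500 kg exists — the minimum is 8.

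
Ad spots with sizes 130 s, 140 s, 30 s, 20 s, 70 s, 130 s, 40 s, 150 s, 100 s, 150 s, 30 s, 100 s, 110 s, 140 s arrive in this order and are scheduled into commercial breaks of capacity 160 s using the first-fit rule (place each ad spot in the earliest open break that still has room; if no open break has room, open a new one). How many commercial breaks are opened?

10

  130 → break 1 (new)  [load 130/160]
  140 → break 2 (new)  [load 140/160]
  30 → break 1  [load 160/160]
  20 → break 2  [load 160/160]
  70 → break 3 (new)  [load 70/160]
  130 → break 4 (new)  [load 130/160]
  40 → break 3  [load 110/160]
  150 → break 5 (new)  [load 150/160]
  100 → break 6 (new)  [load 100/160]
  150 → break 7 (new)  [load 150/160]
  30 → break 3  [load 140/160]
  100 → break 8 (new)  [load 100/160]
  110 → break 9 (new)  [load 110/160]
  140 → break 10 (new)  [load 140/160]
10 commercial breaks opened.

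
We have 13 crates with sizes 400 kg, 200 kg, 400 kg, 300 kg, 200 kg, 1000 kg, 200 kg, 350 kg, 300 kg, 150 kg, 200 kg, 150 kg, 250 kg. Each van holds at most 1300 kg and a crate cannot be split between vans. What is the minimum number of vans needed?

Total = 1000 + 400 + 400 + 350 + 300 + 300 + 250 + 200 + 200 + 200 + 200 + 150 + 150 = 4100 kg.
Lower bound: ⌈4100/1300⌉ = 4 vans.
A packing using 4 vans:
  van 1: 1000 + 300 = 1300
  van 2: 400 + 400 + 350 + 150 = 1300
  van 3: 300 + 250 + 200 + 200 + 200 + 150 = 1300
  van 4: 200 = 200
This matches the lower bound, so 4 is optimal.

4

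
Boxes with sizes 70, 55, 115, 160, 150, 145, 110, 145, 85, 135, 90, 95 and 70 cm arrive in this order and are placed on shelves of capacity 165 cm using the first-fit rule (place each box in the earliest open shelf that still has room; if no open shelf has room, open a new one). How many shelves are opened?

11

  70 → shelf 1 (new)  [load 70/165]
  55 → shelf 1  [load 125/165]
  115 → shelf 2 (new)  [load 115/165]
  160 → shelf 3 (new)  [load 160/165]
  150 → shelf 4 (new)  [load 150/165]
  145 → shelf 5 (new)  [load 145/165]
  110 → shelf 6 (new)  [load 110/165]
  145 → shelf 7 (new)  [load 145/165]
  85 → shelf 8 (new)  [load 85/165]
  135 → shelf 9 (new)  [load 135/165]
  90 → shelf 10 (new)  [load 90/165]
  95 → shelf 11 (new)  [load 95/165]
  70 → shelf 8  [load 155/165]
11 shelves opened.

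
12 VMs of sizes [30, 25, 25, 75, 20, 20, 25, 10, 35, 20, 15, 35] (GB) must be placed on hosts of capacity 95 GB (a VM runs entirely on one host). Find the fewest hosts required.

4

Total = 75 + 35 + 35 + 30 + 25 + 25 + 25 + 20 + 20 + 20 + 15 + 10 = 335 GB.
Lower bound: ⌈335/95⌉ = 4 hosts.
A packing using 4 hosts:
  host 1: 75 + 20 = 95
  host 2: 35 + 35 + 25 = 95
  host 3: 30 + 25 + 25 + 15 = 95
  host 4: 20 + 20 + 10 = 50
This matches the lower bound, so 4 is optimal.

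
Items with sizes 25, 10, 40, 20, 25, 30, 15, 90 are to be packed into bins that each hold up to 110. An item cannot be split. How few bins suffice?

3

Total = 90 + 40 + 30 + 25 + 25 + 20 + 15 + 10 = 255.
Lower bound: ⌈255/110⌉ = 3 bins.
A packing using 3 bins:
  bin 1: 90 + 20 = 110
  bin 2: 40 + 30 + 25 + 15 = 110
  bin 3: 25 + 10 = 35
This matches the lower bound, so 3 is optimal.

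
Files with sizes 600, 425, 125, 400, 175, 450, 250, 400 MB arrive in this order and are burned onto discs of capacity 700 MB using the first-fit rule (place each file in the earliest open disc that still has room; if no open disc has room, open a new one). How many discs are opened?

5

  600 → disc 1 (new)  [load 600/700]
  425 → disc 2 (new)  [load 425/700]
  125 → disc 2  [load 550/700]
  400 → disc 3 (new)  [load 400/700]
  175 → disc 3  [load 575/700]
  450 → disc 4 (new)  [load 450/700]
  250 → disc 4  [load 700/700]
  400 → disc 5 (new)  [load 400/700]
5 discs opened.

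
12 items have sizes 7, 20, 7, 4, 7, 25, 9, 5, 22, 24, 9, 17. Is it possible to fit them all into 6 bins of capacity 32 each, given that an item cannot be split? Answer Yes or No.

Yes

A valid assignment using 5 bins:
  bin 1: 25 + 7 = 32
  bin 2: 24 + 7 = 31
  bin 3: 22 + 9 = 31
  bin 4: 20 + 7 + 5 = 32
  bin 5: 17 + 9 + 4 = 30
That uses only 5 ≤ 6, so 6 bins are enough.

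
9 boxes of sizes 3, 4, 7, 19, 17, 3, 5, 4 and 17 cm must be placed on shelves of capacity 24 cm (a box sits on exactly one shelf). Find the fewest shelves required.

Total = 19 + 17 + 17 + 7 + 5 + 4 + 4 + 3 + 3 = 79 cm.
Lower bound: ⌈79/24⌉ = 4 shelves.
A packing using 4 shelves:
  shelf 1: 19 + 5 = 24
  shelf 2: 17 + 7 = 24
  shelf 3: 17 + 4 + 3 = 24
  shelf 4: 4 + 3 = 7
This matches the lower bound, so 4 is optimal.

4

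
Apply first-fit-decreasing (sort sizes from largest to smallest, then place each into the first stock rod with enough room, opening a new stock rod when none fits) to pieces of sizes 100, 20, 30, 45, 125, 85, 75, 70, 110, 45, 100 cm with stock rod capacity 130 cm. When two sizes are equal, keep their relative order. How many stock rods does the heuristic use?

7

Sorted descending: 125, 110, 100, 100, 85, 75, 70, 45, 45, 30, 20.
  125 → stock rod 1 (new)  [load 125/130]
  110 → stock rod 2 (new)  [load 110/130]
  100 → stock rod 3 (new)  [load 100/130]
  100 → stock rod 4 (new)  [load 100/130]
  85 → stock rod 5 (new)  [load 85/130]
  75 → stock rod 6 (new)  [load 75/130]
  70 → stock rod 7 (new)  [load 70/130]
  45 → stock rod 5  [load 130/130]
  45 → stock rod 6  [load 120/130]
  30 → stock rod 3  [load 130/130]
  20 → stock rod 2  [load 130/130]
7 stock rods opened.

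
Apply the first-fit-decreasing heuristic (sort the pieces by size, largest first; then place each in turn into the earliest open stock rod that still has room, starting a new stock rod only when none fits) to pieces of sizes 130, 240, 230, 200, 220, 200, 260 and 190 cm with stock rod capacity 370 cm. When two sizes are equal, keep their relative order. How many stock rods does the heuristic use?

7

Sorted descending: 260, 240, 230, 220, 200, 200, 190, 130.
  260 → stock rod 1 (new)  [load 260/370]
  240 → stock rod 2 (new)  [load 240/370]
  230 → stock rod 3 (new)  [load 230/370]
  220 → stock rod 4 (new)  [load 220/370]
  200 → stock rod 5 (new)  [load 200/370]
  200 → stock rod 6 (new)  [load 200/370]
  190 → stock rod 7 (new)  [load 190/370]
  130 → stock rod 2  [load 370/370]
7 stock rods opened.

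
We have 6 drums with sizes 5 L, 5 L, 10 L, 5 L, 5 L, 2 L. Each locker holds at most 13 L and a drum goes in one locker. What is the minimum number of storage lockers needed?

Total = 10 + 5 + 5 + 5 + 5 + 2 = 32 L.
Lower bound: ⌈32/13⌉ = 3 storage lockers.
A packing using 3 storage lockers:
  locker 1: 10 + 2 = 12
  locker 2: 5 + 5 = 10
  locker 3: 5 + 5 = 10
This matches the lower bound, so 3 is optimal.

3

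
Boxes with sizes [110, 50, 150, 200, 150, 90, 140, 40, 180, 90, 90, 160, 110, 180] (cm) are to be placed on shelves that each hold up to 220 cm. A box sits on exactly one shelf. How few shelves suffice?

10

Total = 200 + 180 + 180 + 160 + 150 + 150 + 140 + 110 + 110 + 90 + 90 + 90 + 50 + 40 = 1740 cm.
Lower bound: ⌈1740/220⌉ = 8 shelves.
A packing using 10 shelves:
  shelf 1: 200 = 200
  shelf 2: 180 + 40 = 220
  shelf 3: 180 = 180
  shelf 4: 160 + 50 = 210
  shelf 5: 150 = 150
  shelf 6: 150 = 150
  shelf 7: 140 = 140
  shelf 8: 110 + 110 = 220
  shelf 9: 90 + 90 = 180
  shelf 10: 90 = 90
No arrangement into 9 shelves stays within capacity, so 10 is optimal.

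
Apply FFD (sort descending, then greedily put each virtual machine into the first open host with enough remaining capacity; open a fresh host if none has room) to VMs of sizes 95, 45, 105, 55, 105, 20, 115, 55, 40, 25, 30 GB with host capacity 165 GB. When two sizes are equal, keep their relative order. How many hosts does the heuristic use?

5

Sorted descending: 115, 105, 105, 95, 55, 55, 45, 40, 30, 25, 20.
  115 → host 1 (new)  [load 115/165]
  105 → host 2 (new)  [load 105/165]
  105 → host 3 (new)  [load 105/165]
  95 → host 4 (new)  [load 95/165]
  55 → host 2  [load 160/165]
  55 → host 3  [load 160/165]
  45 → host 1  [load 160/165]
  40 → host 4  [load 135/165]
  30 → host 4  [load 165/165]
  25 → host 5 (new)  [load 25/165]
  20 → host 5  [load 45/165]
5 hosts opened.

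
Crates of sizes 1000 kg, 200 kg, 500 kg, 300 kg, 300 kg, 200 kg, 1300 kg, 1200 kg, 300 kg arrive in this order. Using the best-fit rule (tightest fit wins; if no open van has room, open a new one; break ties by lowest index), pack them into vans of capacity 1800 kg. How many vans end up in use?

4

  1000 → van 1 (new)  [load 1000/1800]
  200 → van 1  [load 1200/1800]
  500 → van 1  [load 1700/1800]
  300 → van 2 (new)  [load 300/1800]
  300 → van 2  [load 600/1800]
  200 → van 2  [load 800/1800]
  1300 → van 3 (new)  [load 1300/1800]
  1200 → van 4 (new)  [load 1200/1800]
  300 → van 3  [load 1600/1800]
4 vans opened.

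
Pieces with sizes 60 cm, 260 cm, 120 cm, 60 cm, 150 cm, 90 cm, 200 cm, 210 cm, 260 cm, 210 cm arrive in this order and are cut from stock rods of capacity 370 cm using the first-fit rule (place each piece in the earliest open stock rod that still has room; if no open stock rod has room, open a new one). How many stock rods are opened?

6

  60 → stock rod 1 (new)  [load 60/370]
  260 → stock rod 1  [load 320/370]
  120 → stock rod 2 (new)  [load 120/370]
  60 → stock rod 2  [load 180/370]
  150 → stock rod 2  [load 330/370]
  90 → stock rod 3 (new)  [load 90/370]
  200 → stock rod 3  [load 290/370]
  210 → stock rod 4 (new)  [load 210/370]
  260 → stock rod 5 (new)  [load 260/370]
  210 → stock rod 6 (new)  [load 210/370]
6 stock rods opened.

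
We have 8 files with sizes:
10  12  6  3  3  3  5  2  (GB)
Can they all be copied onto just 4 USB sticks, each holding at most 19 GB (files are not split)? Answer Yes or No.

Yes

A valid assignment using 3 USB sticks:
  USB stick 1: 12 + 6 = 18
  USB stick 2: 10 + 5 + 3 = 18
  USB stick 3: 3 + 3 + 2 = 8
That uses only 3 ≤ 4, so 4 USB sticks are enough.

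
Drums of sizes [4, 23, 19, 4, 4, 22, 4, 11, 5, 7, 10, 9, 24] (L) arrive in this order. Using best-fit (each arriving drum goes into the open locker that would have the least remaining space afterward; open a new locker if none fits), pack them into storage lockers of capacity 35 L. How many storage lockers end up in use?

5

  4 → locker 1 (new)  [load 4/35]
  23 → locker 1  [load 27/35]
  19 → locker 2 (new)  [load 19/35]
  4 → locker 1  [load 31/35]
  4 → locker 1  [load 35/35]
  22 → locker 3 (new)  [load 22/35]
  4 → locker 3  [load 26/35]
  11 → locker 2  [load 30/35]
  5 → locker 2  [load 35/35]
  7 → locker 3  [load 33/35]
  10 → locker 4 (new)  [load 10/35]
  9 → locker 4  [load 19/35]
  24 → locker 5 (new)  [load 24/35]
5 storage lockers opened.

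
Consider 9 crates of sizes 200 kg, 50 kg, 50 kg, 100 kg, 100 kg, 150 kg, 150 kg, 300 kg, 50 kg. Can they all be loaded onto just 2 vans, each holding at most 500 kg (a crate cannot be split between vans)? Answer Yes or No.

Total = 1150 kg; ⌈1150/500⌉ = 3.
At least 3 vans are required, but only 2 are allowed.

No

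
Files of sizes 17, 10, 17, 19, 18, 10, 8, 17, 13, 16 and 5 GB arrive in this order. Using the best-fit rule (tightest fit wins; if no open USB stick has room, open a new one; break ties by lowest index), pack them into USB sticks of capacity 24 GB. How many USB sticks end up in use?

  17 → USB stick 1 (new)  [load 17/24]
  10 → USB stick 2 (new)  [load 10/24]
  17 → USB stick 3 (new)  [load 17/24]
  19 → USB stick 4 (new)  [load 19/24]
  18 → USB stick 5 (new)  [load 18/24]
  10 → USB stick 2  [load 20/24]
  8 → USB stick 6 (new)  [load 8/24]
  17 → USB stick 7 (new)  [load 17/24]
  13 → USB stick 6  [load 21/24]
  16 → USB stick 8 (new)  [load 16/24]
  5 → USB stick 4  [load 24/24]
8 USB sticks opened.

8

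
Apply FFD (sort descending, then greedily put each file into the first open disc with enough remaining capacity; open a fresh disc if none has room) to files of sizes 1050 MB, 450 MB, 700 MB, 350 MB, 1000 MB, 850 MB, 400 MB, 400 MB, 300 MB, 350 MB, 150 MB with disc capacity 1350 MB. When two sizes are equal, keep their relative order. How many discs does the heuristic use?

5

Sorted descending: 1050, 1000, 850, 700, 450, 400, 400, 350, 350, 300, 150.
  1050 → disc 1 (new)  [load 1050/1350]
  1000 → disc 2 (new)  [load 1000/1350]
  850 → disc 3 (new)  [load 850/1350]
  700 → disc 4 (new)  [load 700/1350]
  450 → disc 3  [load 1300/1350]
  400 → disc 4  [load 1100/1350]
  400 → disc 5 (new)  [load 400/1350]
  350 → disc 2  [load 1350/1350]
  350 → disc 5  [load 750/1350]
  300 → disc 1  [load 1350/1350]
  150 → disc 4  [load 1250/1350]
5 discs opened.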